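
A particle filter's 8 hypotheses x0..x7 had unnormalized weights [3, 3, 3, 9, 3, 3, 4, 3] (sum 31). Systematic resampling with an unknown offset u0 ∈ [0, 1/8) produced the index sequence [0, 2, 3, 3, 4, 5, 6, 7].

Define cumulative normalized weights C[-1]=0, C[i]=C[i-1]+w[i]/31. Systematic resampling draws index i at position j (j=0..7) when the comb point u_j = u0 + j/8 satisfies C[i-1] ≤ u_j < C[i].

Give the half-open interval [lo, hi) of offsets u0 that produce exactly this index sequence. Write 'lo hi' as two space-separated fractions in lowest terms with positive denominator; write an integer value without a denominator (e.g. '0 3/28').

5/62 3/31

C = [3/31, 6/31, 9/31, 18/31, 21/31, 24/31, 28/31, 1]
j=0 picked index 0: u0 ∈ [0, 3/31)
j=1 picked index 2: u0 ∈ [17/248, 41/248)
j=2 picked index 3: u0 ∈ [5/124, 41/124)
j=3 picked index 3: u0 ∈ [-21/248, 51/248)
j=4 picked index 4: u0 ∈ [5/62, 11/62)
j=5 picked index 5: u0 ∈ [13/248, 37/248)
j=6 picked index 6: u0 ∈ [3/124, 19/124)
j=7 picked index 7: u0 ∈ [7/248, 1/8)
intersection: [5/62, 3/31)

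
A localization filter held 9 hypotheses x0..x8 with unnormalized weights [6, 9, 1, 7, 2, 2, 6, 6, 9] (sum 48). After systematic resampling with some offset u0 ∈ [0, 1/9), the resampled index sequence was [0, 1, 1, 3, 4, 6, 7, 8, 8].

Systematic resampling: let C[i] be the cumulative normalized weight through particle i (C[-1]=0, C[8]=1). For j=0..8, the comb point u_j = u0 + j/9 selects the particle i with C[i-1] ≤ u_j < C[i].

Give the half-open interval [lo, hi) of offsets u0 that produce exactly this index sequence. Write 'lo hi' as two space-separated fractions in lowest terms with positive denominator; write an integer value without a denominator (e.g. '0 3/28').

C = [1/8, 5/16, 1/3, 23/48, 25/48, 9/16, 11/16, 13/16, 1]
j=0 picked index 0: u0 ∈ [0, 1/8)
j=1 picked index 1: u0 ∈ [1/72, 29/144)
j=2 picked index 1: u0 ∈ [-7/72, 13/144)
j=3 picked index 3: u0 ∈ [0, 7/48)
j=4 picked index 4: u0 ∈ [5/144, 11/144)
j=5 picked index 6: u0 ∈ [1/144, 19/144)
j=6 picked index 7: u0 ∈ [1/48, 7/48)
j=7 picked index 8: u0 ∈ [5/144, 2/9)
j=8 picked index 8: u0 ∈ [-11/144, 1/9)
intersection: [5/144, 11/144)

5/144 11/144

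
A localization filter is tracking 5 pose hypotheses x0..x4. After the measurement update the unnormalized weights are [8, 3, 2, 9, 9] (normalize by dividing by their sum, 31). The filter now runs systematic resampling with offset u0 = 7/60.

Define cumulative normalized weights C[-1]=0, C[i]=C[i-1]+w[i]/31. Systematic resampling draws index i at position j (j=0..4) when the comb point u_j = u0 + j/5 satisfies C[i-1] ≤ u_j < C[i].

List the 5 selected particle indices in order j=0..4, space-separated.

0 1 3 4 4

C = [8/31, 11/31, 13/31, 22/31, 1]
j=0: u_0=7/60 ∈ [0, 8/31) → index 0
j=1: u_1=19/60 ∈ [8/31, 11/31) → index 1
j=2: u_2=31/60 ∈ [13/31, 22/31) → index 3
j=3: u_3=43/60 ∈ [22/31, 1) → index 4
j=4: u_4=11/12 ∈ [22/31, 1) → index 4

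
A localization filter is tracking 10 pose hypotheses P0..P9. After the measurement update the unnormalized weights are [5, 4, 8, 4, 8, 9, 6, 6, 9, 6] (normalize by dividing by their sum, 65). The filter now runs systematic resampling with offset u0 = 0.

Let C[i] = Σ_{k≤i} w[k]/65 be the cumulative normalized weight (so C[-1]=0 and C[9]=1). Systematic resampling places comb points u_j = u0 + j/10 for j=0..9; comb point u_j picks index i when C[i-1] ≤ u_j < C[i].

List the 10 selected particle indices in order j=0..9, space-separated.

0 1 2 3 4 5 6 7 8 8

C = [1/13, 9/65, 17/65, 21/65, 29/65, 38/65, 44/65, 10/13, 59/65, 1]
j=0: u_0=0 ∈ [0, 1/13) → index 0
j=1: u_1=1/10 ∈ [1/13, 9/65) → index 1
j=2: u_2=1/5 ∈ [9/65, 17/65) → index 2
j=3: u_3=3/10 ∈ [17/65, 21/65) → index 3
j=4: u_4=2/5 ∈ [21/65, 29/65) → index 4
j=5: u_5=1/2 ∈ [29/65, 38/65) → index 5
j=6: u_6=3/5 ∈ [38/65, 44/65) → index 6
j=7: u_7=7/10 ∈ [44/65, 10/13) → index 7
j=8: u_8=4/5 ∈ [10/13, 59/65) → index 8
j=9: u_9=9/10 ∈ [10/13, 59/65) → index 8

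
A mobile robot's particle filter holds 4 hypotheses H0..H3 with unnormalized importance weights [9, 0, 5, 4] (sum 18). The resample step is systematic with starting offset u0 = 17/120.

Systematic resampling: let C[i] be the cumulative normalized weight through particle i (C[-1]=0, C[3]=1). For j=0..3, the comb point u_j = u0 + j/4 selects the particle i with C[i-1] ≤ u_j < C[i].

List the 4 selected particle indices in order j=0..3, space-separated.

C = [1/2, 1/2, 7/9, 1]
j=0: u_0=17/120 ∈ [0, 1/2) → index 0
j=1: u_1=47/120 ∈ [0, 1/2) → index 0
j=2: u_2=77/120 ∈ [1/2, 7/9) → index 2
j=3: u_3=107/120 ∈ [7/9, 1) → index 3

0 0 2 3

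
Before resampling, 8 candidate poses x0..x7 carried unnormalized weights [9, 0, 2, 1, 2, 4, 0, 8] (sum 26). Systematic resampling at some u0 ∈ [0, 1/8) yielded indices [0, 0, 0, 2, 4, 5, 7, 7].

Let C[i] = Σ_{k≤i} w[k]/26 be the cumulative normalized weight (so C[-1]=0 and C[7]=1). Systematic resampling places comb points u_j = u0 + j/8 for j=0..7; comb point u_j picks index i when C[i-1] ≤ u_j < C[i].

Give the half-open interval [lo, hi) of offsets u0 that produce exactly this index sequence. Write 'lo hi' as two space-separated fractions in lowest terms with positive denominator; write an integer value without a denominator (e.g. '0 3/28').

0 1/26

C = [9/26, 9/26, 11/26, 6/13, 7/13, 9/13, 9/13, 1]
j=0 picked index 0: u0 ∈ [0, 9/26)
j=1 picked index 0: u0 ∈ [-1/8, 23/104)
j=2 picked index 0: u0 ∈ [-1/4, 5/52)
j=3 picked index 2: u0 ∈ [-3/104, 5/104)
j=4 picked index 4: u0 ∈ [-1/26, 1/26)
j=5 picked index 5: u0 ∈ [-9/104, 7/104)
j=6 picked index 7: u0 ∈ [-3/52, 1/4)
j=7 picked index 7: u0 ∈ [-19/104, 1/8)
intersection: [0, 1/26)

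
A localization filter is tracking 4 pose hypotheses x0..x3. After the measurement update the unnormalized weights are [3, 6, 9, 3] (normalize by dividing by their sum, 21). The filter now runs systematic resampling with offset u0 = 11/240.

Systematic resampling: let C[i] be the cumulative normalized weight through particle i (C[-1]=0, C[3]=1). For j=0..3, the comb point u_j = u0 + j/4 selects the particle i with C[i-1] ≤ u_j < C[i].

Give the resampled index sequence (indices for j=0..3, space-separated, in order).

0 1 2 2

C = [1/7, 3/7, 6/7, 1]
j=0: u_0=11/240 ∈ [0, 1/7) → index 0
j=1: u_1=71/240 ∈ [1/7, 3/7) → index 1
j=2: u_2=131/240 ∈ [3/7, 6/7) → index 2
j=3: u_3=191/240 ∈ [3/7, 6/7) → index 2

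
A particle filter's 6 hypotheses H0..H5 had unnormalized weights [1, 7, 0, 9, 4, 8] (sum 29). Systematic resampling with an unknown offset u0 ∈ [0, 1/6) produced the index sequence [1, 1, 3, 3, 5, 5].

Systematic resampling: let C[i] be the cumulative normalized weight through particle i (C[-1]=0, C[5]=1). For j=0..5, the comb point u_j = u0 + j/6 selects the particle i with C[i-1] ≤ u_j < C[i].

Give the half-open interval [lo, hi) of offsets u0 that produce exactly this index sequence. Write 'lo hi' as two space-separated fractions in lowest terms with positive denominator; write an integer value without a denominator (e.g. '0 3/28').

5/87 5/58

C = [1/29, 8/29, 8/29, 17/29, 21/29, 1]
j=0 picked index 1: u0 ∈ [1/29, 8/29)
j=1 picked index 1: u0 ∈ [-23/174, 19/174)
j=2 picked index 3: u0 ∈ [-5/87, 22/87)
j=3 picked index 3: u0 ∈ [-13/58, 5/58)
j=4 picked index 5: u0 ∈ [5/87, 1/3)
j=5 picked index 5: u0 ∈ [-19/174, 1/6)
intersection: [5/87, 5/58)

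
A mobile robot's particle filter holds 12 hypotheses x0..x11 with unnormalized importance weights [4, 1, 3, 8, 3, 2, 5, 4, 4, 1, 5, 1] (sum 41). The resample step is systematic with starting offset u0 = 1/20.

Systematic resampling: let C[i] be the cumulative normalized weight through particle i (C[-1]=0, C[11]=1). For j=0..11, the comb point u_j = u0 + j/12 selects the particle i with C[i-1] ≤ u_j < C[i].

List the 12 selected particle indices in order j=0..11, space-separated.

0 2 3 3 3 5 6 6 7 8 10 10

C = [4/41, 5/41, 8/41, 16/41, 19/41, 21/41, 26/41, 30/41, 34/41, 35/41, 40/41, 1]
j=0: u_0=1/20 ∈ [0, 4/41) → index 0
j=1: u_1=2/15 ∈ [5/41, 8/41) → index 2
j=2: u_2=13/60 ∈ [8/41, 16/41) → index 3
j=3: u_3=3/10 ∈ [8/41, 16/41) → index 3
j=4: u_4=23/60 ∈ [8/41, 16/41) → index 3
j=5: u_5=7/15 ∈ [19/41, 21/41) → index 5
j=6: u_6=11/20 ∈ [21/41, 26/41) → index 6
j=7: u_7=19/30 ∈ [21/41, 26/41) → index 6
j=8: u_8=43/60 ∈ [26/41, 30/41) → index 7
j=9: u_9=4/5 ∈ [30/41, 34/41) → index 8
j=10: u_10=53/60 ∈ [35/41, 40/41) → index 10
j=11: u_11=29/30 ∈ [35/41, 40/41) → index 10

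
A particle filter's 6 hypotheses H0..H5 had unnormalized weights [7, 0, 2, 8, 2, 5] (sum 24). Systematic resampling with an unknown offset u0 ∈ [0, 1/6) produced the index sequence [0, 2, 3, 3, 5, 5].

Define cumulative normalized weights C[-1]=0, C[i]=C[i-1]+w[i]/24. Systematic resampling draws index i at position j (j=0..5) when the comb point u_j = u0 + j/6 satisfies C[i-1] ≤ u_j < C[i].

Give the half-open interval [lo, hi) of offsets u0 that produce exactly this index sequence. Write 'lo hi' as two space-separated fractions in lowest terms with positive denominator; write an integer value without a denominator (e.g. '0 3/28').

C = [7/24, 7/24, 3/8, 17/24, 19/24, 1]
j=0 picked index 0: u0 ∈ [0, 7/24)
j=1 picked index 2: u0 ∈ [1/8, 5/24)
j=2 picked index 3: u0 ∈ [1/24, 3/8)
j=3 picked index 3: u0 ∈ [-1/8, 5/24)
j=4 picked index 5: u0 ∈ [1/8, 1/3)
j=5 picked index 5: u0 ∈ [-1/24, 1/6)
intersection: [1/8, 1/6)

1/8 1/6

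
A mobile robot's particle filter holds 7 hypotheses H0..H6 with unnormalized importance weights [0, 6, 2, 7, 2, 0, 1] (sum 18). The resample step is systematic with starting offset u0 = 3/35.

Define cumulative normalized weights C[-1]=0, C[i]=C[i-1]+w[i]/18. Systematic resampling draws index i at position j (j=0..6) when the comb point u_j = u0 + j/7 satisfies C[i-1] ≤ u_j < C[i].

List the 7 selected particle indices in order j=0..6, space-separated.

1 1 2 3 3 3 4

C = [0, 1/3, 4/9, 5/6, 17/18, 17/18, 1]
j=0: u_0=3/35 ∈ [0, 1/3) → index 1
j=1: u_1=8/35 ∈ [0, 1/3) → index 1
j=2: u_2=13/35 ∈ [1/3, 4/9) → index 2
j=3: u_3=18/35 ∈ [4/9, 5/6) → index 3
j=4: u_4=23/35 ∈ [4/9, 5/6) → index 3
j=5: u_5=4/5 ∈ [4/9, 5/6) → index 3
j=6: u_6=33/35 ∈ [5/6, 17/18) → index 4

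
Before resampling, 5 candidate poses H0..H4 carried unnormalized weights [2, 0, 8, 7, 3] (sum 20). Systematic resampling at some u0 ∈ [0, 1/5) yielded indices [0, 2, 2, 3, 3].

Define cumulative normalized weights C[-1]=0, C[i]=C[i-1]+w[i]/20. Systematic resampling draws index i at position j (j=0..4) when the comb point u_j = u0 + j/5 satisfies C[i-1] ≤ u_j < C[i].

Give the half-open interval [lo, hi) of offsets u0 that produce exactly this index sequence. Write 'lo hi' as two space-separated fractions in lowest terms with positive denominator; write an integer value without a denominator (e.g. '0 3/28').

C = [1/10, 1/10, 1/2, 17/20, 1]
j=0 picked index 0: u0 ∈ [0, 1/10)
j=1 picked index 2: u0 ∈ [-1/10, 3/10)
j=2 picked index 2: u0 ∈ [-3/10, 1/10)
j=3 picked index 3: u0 ∈ [-1/10, 1/4)
j=4 picked index 3: u0 ∈ [-3/10, 1/20)
intersection: [0, 1/20)

0 1/20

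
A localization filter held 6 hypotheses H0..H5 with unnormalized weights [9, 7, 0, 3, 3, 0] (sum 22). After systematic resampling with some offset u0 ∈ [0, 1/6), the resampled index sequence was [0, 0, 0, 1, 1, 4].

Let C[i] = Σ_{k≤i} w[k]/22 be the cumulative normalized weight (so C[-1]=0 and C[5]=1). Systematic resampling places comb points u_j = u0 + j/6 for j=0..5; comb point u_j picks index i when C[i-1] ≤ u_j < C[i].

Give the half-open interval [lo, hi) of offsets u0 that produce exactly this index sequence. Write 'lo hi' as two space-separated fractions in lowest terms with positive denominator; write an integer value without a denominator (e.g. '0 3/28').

C = [9/22, 8/11, 8/11, 19/22, 1, 1]
j=0 picked index 0: u0 ∈ [0, 9/22)
j=1 picked index 0: u0 ∈ [-1/6, 8/33)
j=2 picked index 0: u0 ∈ [-1/3, 5/66)
j=3 picked index 1: u0 ∈ [-1/11, 5/22)
j=4 picked index 1: u0 ∈ [-17/66, 2/33)
j=5 picked index 4: u0 ∈ [1/33, 1/6)
intersection: [1/33, 2/33)

1/33 2/33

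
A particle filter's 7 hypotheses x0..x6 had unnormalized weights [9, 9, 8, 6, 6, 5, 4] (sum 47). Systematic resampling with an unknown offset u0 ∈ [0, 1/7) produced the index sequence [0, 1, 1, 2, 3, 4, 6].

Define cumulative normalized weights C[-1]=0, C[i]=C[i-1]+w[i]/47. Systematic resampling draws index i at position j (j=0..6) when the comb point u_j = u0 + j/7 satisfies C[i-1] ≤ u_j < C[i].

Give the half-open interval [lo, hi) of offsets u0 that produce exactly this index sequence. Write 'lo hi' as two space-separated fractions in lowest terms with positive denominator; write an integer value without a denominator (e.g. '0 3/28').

19/329 31/329

C = [9/47, 18/47, 26/47, 32/47, 38/47, 43/47, 1]
j=0 picked index 0: u0 ∈ [0, 9/47)
j=1 picked index 1: u0 ∈ [16/329, 79/329)
j=2 picked index 1: u0 ∈ [-31/329, 32/329)
j=3 picked index 2: u0 ∈ [-15/329, 41/329)
j=4 picked index 3: u0 ∈ [-6/329, 36/329)
j=5 picked index 4: u0 ∈ [-11/329, 31/329)
j=6 picked index 6: u0 ∈ [19/329, 1/7)
intersection: [19/329, 31/329)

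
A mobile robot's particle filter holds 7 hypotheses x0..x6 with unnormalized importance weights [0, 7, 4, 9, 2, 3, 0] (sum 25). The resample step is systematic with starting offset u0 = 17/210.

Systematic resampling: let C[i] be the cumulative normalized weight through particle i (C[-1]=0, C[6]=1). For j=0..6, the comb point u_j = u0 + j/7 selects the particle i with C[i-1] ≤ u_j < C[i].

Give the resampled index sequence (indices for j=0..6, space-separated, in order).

C = [0, 7/25, 11/25, 4/5, 22/25, 1, 1]
j=0: u_0=17/210 ∈ [0, 7/25) → index 1
j=1: u_1=47/210 ∈ [0, 7/25) → index 1
j=2: u_2=11/30 ∈ [7/25, 11/25) → index 2
j=3: u_3=107/210 ∈ [11/25, 4/5) → index 3
j=4: u_4=137/210 ∈ [11/25, 4/5) → index 3
j=5: u_5=167/210 ∈ [11/25, 4/5) → index 3
j=6: u_6=197/210 ∈ [22/25, 1) → index 5

1 1 2 3 3 3 5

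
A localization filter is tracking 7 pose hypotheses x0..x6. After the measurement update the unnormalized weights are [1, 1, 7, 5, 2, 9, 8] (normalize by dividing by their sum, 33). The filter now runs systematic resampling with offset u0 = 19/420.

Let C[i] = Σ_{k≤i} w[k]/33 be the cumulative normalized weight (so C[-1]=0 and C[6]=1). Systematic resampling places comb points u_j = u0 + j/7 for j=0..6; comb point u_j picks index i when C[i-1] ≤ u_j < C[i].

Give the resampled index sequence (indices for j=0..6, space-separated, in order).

C = [1/33, 2/33, 3/11, 14/33, 16/33, 25/33, 1]
j=0: u_0=19/420 ∈ [1/33, 2/33) → index 1
j=1: u_1=79/420 ∈ [2/33, 3/11) → index 2
j=2: u_2=139/420 ∈ [3/11, 14/33) → index 3
j=3: u_3=199/420 ∈ [14/33, 16/33) → index 4
j=4: u_4=37/60 ∈ [16/33, 25/33) → index 5
j=5: u_5=319/420 ∈ [25/33, 1) → index 6
j=6: u_6=379/420 ∈ [25/33, 1) → index 6

1 2 3 4 5 6 6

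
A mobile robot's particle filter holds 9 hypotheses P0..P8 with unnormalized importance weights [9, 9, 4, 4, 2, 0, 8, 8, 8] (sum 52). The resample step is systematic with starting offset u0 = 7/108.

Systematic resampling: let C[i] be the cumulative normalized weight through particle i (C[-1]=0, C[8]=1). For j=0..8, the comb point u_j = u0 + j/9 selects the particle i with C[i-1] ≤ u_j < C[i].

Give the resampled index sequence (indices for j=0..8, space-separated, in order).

C = [9/52, 9/26, 11/26, 1/2, 7/13, 7/13, 9/13, 11/13, 1]
j=0: u_0=7/108 ∈ [0, 9/52) → index 0
j=1: u_1=19/108 ∈ [9/52, 9/26) → index 1
j=2: u_2=31/108 ∈ [9/52, 9/26) → index 1
j=3: u_3=43/108 ∈ [9/26, 11/26) → index 2
j=4: u_4=55/108 ∈ [1/2, 7/13) → index 4
j=5: u_5=67/108 ∈ [7/13, 9/13) → index 6
j=6: u_6=79/108 ∈ [9/13, 11/13) → index 7
j=7: u_7=91/108 ∈ [9/13, 11/13) → index 7
j=8: u_8=103/108 ∈ [11/13, 1) → index 8

0 1 1 2 4 6 7 7 8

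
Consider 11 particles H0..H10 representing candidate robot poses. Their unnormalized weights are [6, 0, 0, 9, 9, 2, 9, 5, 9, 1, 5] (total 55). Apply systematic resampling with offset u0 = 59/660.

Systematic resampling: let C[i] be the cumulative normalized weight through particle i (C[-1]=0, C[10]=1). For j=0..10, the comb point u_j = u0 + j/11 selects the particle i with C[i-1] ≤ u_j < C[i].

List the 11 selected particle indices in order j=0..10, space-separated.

0 3 3 4 5 6 6 7 8 9 10

C = [6/55, 6/55, 6/55, 3/11, 24/55, 26/55, 7/11, 8/11, 49/55, 10/11, 1]
j=0: u_0=59/660 ∈ [0, 6/55) → index 0
j=1: u_1=119/660 ∈ [6/55, 3/11) → index 3
j=2: u_2=179/660 ∈ [6/55, 3/11) → index 3
j=3: u_3=239/660 ∈ [3/11, 24/55) → index 4
j=4: u_4=299/660 ∈ [24/55, 26/55) → index 5
j=5: u_5=359/660 ∈ [26/55, 7/11) → index 6
j=6: u_6=419/660 ∈ [26/55, 7/11) → index 6
j=7: u_7=479/660 ∈ [7/11, 8/11) → index 7
j=8: u_8=49/60 ∈ [8/11, 49/55) → index 8
j=9: u_9=599/660 ∈ [49/55, 10/11) → index 9
j=10: u_10=659/660 ∈ [10/11, 1) → index 10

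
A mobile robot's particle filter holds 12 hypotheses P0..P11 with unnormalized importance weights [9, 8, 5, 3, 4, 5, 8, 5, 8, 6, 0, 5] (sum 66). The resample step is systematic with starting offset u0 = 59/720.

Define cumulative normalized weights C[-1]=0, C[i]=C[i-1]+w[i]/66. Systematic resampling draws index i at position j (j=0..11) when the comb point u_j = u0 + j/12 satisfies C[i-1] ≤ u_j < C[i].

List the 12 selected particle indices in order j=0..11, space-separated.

C = [3/22, 17/66, 1/3, 25/66, 29/66, 17/33, 7/11, 47/66, 5/6, 61/66, 61/66, 1]
j=0: u_0=59/720 ∈ [0, 3/22) → index 0
j=1: u_1=119/720 ∈ [3/22, 17/66) → index 1
j=2: u_2=179/720 ∈ [3/22, 17/66) → index 1
j=3: u_3=239/720 ∈ [17/66, 1/3) → index 2
j=4: u_4=299/720 ∈ [25/66, 29/66) → index 4
j=5: u_5=359/720 ∈ [29/66, 17/33) → index 5
j=6: u_6=419/720 ∈ [17/33, 7/11) → index 6
j=7: u_7=479/720 ∈ [7/11, 47/66) → index 7
j=8: u_8=539/720 ∈ [47/66, 5/6) → index 8
j=9: u_9=599/720 ∈ [47/66, 5/6) → index 8
j=10: u_10=659/720 ∈ [5/6, 61/66) → index 9
j=11: u_11=719/720 ∈ [61/66, 1) → index 11

0 1 1 2 4 5 6 7 8 8 9 11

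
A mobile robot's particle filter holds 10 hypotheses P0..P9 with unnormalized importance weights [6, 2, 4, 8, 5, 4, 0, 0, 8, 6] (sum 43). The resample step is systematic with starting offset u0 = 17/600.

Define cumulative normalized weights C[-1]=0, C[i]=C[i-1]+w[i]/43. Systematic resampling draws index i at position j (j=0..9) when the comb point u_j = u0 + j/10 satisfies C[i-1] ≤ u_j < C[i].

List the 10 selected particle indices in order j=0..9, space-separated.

C = [6/43, 8/43, 12/43, 20/43, 25/43, 29/43, 29/43, 29/43, 37/43, 1]
j=0: u_0=17/600 ∈ [0, 6/43) → index 0
j=1: u_1=77/600 ∈ [0, 6/43) → index 0
j=2: u_2=137/600 ∈ [8/43, 12/43) → index 2
j=3: u_3=197/600 ∈ [12/43, 20/43) → index 3
j=4: u_4=257/600 ∈ [12/43, 20/43) → index 3
j=5: u_5=317/600 ∈ [20/43, 25/43) → index 4
j=6: u_6=377/600 ∈ [25/43, 29/43) → index 5
j=7: u_7=437/600 ∈ [29/43, 37/43) → index 8
j=8: u_8=497/600 ∈ [29/43, 37/43) → index 8
j=9: u_9=557/600 ∈ [37/43, 1) → index 9

0 0 2 3 3 4 5 8 8 9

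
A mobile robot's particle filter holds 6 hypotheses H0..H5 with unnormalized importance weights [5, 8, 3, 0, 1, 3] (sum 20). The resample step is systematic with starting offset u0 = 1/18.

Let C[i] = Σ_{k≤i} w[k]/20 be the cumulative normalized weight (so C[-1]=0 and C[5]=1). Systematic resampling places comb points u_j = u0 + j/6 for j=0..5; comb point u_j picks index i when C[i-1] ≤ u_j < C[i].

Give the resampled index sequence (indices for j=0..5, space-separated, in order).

0 0 1 1 2 5

C = [1/4, 13/20, 4/5, 4/5, 17/20, 1]
j=0: u_0=1/18 ∈ [0, 1/4) → index 0
j=1: u_1=2/9 ∈ [0, 1/4) → index 0
j=2: u_2=7/18 ∈ [1/4, 13/20) → index 1
j=3: u_3=5/9 ∈ [1/4, 13/20) → index 1
j=4: u_4=13/18 ∈ [13/20, 4/5) → index 2
j=5: u_5=8/9 ∈ [17/20, 1) → index 5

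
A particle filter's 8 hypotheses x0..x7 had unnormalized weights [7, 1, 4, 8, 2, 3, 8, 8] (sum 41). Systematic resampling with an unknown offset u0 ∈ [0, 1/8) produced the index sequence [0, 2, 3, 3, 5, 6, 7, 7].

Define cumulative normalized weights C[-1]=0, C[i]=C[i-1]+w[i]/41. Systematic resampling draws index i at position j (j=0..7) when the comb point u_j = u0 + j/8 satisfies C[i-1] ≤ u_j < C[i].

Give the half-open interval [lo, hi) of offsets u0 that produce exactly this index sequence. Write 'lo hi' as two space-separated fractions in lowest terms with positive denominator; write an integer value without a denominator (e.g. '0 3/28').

23/328 9/82

C = [7/41, 8/41, 12/41, 20/41, 22/41, 25/41, 33/41, 1]
j=0 picked index 0: u0 ∈ [0, 7/41)
j=1 picked index 2: u0 ∈ [23/328, 55/328)
j=2 picked index 3: u0 ∈ [7/164, 39/164)
j=3 picked index 3: u0 ∈ [-27/328, 37/328)
j=4 picked index 5: u0 ∈ [3/82, 9/82)
j=5 picked index 6: u0 ∈ [-5/328, 59/328)
j=6 picked index 7: u0 ∈ [9/164, 1/4)
j=7 picked index 7: u0 ∈ [-23/328, 1/8)
intersection: [23/328, 9/82)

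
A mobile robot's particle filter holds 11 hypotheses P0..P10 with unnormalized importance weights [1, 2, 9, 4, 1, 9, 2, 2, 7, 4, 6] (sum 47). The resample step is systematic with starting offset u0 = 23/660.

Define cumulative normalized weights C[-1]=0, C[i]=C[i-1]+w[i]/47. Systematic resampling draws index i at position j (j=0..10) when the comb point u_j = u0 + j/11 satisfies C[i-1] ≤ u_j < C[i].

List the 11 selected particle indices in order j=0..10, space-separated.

C = [1/47, 3/47, 12/47, 16/47, 17/47, 26/47, 28/47, 30/47, 37/47, 41/47, 1]
j=0: u_0=23/660 ∈ [1/47, 3/47) → index 1
j=1: u_1=83/660 ∈ [3/47, 12/47) → index 2
j=2: u_2=13/60 ∈ [3/47, 12/47) → index 2
j=3: u_3=203/660 ∈ [12/47, 16/47) → index 3
j=4: u_4=263/660 ∈ [17/47, 26/47) → index 5
j=5: u_5=323/660 ∈ [17/47, 26/47) → index 5
j=6: u_6=383/660 ∈ [26/47, 28/47) → index 6
j=7: u_7=443/660 ∈ [30/47, 37/47) → index 8
j=8: u_8=503/660 ∈ [30/47, 37/47) → index 8
j=9: u_9=563/660 ∈ [37/47, 41/47) → index 9
j=10: u_10=623/660 ∈ [41/47, 1) → index 10

1 2 2 3 5 5 6 8 8 9 10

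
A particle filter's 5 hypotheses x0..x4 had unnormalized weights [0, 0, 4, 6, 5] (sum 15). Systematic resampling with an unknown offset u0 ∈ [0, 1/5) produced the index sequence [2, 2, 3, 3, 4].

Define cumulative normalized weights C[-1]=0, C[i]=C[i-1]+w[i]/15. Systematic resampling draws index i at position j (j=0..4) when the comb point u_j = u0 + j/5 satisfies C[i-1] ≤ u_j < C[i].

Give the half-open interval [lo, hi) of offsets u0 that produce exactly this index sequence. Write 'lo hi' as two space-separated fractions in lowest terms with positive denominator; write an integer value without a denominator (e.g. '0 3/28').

0 1/15

C = [0, 0, 4/15, 2/3, 1]
j=0 picked index 2: u0 ∈ [0, 4/15)
j=1 picked index 2: u0 ∈ [-1/5, 1/15)
j=2 picked index 3: u0 ∈ [-2/15, 4/15)
j=3 picked index 3: u0 ∈ [-1/3, 1/15)
j=4 picked index 4: u0 ∈ [-2/15, 1/5)
intersection: [0, 1/15)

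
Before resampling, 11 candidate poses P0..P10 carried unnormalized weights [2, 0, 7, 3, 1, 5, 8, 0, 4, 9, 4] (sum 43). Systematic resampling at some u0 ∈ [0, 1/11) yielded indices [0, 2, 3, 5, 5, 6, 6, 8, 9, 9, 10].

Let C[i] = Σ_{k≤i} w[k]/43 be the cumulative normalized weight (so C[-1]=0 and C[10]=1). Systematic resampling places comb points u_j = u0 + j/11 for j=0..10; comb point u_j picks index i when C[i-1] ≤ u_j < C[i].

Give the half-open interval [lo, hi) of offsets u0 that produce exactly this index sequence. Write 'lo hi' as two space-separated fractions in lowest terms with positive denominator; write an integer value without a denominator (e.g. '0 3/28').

C = [2/43, 2/43, 9/43, 12/43, 13/43, 18/43, 26/43, 26/43, 30/43, 39/43, 1]
j=0 picked index 0: u0 ∈ [0, 2/43)
j=1 picked index 2: u0 ∈ [-21/473, 56/473)
j=2 picked index 3: u0 ∈ [13/473, 46/473)
j=3 picked index 5: u0 ∈ [14/473, 69/473)
j=4 picked index 5: u0 ∈ [-29/473, 26/473)
j=5 picked index 6: u0 ∈ [-17/473, 71/473)
j=6 picked index 6: u0 ∈ [-60/473, 28/473)
j=7 picked index 8: u0 ∈ [-15/473, 29/473)
j=8 picked index 9: u0 ∈ [-14/473, 85/473)
j=9 picked index 9: u0 ∈ [-57/473, 42/473)
j=10 picked index 10: u0 ∈ [-1/473, 1/11)
intersection: [14/473, 2/43)

14/473 2/43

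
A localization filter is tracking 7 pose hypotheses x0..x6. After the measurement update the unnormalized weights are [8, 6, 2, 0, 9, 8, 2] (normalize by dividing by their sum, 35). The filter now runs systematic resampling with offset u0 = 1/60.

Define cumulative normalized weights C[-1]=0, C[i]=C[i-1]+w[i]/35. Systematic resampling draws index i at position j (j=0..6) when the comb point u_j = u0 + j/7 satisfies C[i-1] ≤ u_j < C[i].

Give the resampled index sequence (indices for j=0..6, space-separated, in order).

0 0 1 2 4 5 5

C = [8/35, 2/5, 16/35, 16/35, 5/7, 33/35, 1]
j=0: u_0=1/60 ∈ [0, 8/35) → index 0
j=1: u_1=67/420 ∈ [0, 8/35) → index 0
j=2: u_2=127/420 ∈ [8/35, 2/5) → index 1
j=3: u_3=187/420 ∈ [2/5, 16/35) → index 2
j=4: u_4=247/420 ∈ [16/35, 5/7) → index 4
j=5: u_5=307/420 ∈ [5/7, 33/35) → index 5
j=6: u_6=367/420 ∈ [5/7, 33/35) → index 5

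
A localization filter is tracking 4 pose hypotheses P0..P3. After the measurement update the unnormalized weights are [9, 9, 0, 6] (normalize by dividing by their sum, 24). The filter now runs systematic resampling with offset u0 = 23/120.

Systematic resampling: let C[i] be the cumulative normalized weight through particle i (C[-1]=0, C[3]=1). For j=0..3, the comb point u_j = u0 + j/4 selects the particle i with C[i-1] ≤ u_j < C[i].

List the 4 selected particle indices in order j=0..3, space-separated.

C = [3/8, 3/4, 3/4, 1]
j=0: u_0=23/120 ∈ [0, 3/8) → index 0
j=1: u_1=53/120 ∈ [3/8, 3/4) → index 1
j=2: u_2=83/120 ∈ [3/8, 3/4) → index 1
j=3: u_3=113/120 ∈ [3/4, 1) → index 3

0 1 1 3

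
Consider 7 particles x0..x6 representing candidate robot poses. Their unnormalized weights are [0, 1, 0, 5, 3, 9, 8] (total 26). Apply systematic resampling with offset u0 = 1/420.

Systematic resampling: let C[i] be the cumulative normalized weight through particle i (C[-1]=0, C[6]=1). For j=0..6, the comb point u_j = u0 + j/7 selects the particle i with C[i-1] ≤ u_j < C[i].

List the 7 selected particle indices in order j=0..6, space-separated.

C = [0, 1/26, 1/26, 3/13, 9/26, 9/13, 1]
j=0: u_0=1/420 ∈ [0, 1/26) → index 1
j=1: u_1=61/420 ∈ [1/26, 3/13) → index 3
j=2: u_2=121/420 ∈ [3/13, 9/26) → index 4
j=3: u_3=181/420 ∈ [9/26, 9/13) → index 5
j=4: u_4=241/420 ∈ [9/26, 9/13) → index 5
j=5: u_5=43/60 ∈ [9/13, 1) → index 6
j=6: u_6=361/420 ∈ [9/13, 1) → index 6

1 3 4 5 5 6 6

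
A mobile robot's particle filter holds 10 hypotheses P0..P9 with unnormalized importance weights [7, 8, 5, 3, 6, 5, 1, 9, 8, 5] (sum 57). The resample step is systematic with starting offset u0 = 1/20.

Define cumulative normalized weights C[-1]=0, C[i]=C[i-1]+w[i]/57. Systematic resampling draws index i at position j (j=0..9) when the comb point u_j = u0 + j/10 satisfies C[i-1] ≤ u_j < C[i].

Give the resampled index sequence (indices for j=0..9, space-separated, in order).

0 1 1 2 4 5 7 7 8 9

C = [7/57, 5/19, 20/57, 23/57, 29/57, 34/57, 35/57, 44/57, 52/57, 1]
j=0: u_0=1/20 ∈ [0, 7/57) → index 0
j=1: u_1=3/20 ∈ [7/57, 5/19) → index 1
j=2: u_2=1/4 ∈ [7/57, 5/19) → index 1
j=3: u_3=7/20 ∈ [5/19, 20/57) → index 2
j=4: u_4=9/20 ∈ [23/57, 29/57) → index 4
j=5: u_5=11/20 ∈ [29/57, 34/57) → index 5
j=6: u_6=13/20 ∈ [35/57, 44/57) → index 7
j=7: u_7=3/4 ∈ [35/57, 44/57) → index 7
j=8: u_8=17/20 ∈ [44/57, 52/57) → index 8
j=9: u_9=19/20 ∈ [52/57, 1) → index 9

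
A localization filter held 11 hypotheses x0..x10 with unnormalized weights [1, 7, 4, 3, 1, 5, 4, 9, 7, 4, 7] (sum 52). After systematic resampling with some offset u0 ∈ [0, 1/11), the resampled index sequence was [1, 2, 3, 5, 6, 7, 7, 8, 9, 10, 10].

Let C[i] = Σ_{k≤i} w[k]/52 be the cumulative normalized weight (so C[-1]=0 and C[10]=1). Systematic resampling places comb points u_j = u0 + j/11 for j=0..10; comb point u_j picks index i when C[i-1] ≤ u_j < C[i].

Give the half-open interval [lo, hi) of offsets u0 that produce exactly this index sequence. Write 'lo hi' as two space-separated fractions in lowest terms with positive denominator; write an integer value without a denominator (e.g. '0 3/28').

9/143 1/11

C = [1/52, 2/13, 3/13, 15/52, 4/13, 21/52, 25/52, 17/26, 41/52, 45/52, 1]
j=0 picked index 1: u0 ∈ [1/52, 2/13)
j=1 picked index 2: u0 ∈ [9/143, 20/143)
j=2 picked index 3: u0 ∈ [7/143, 61/572)
j=3 picked index 5: u0 ∈ [5/143, 75/572)
j=4 picked index 6: u0 ∈ [23/572, 67/572)
j=5 picked index 7: u0 ∈ [15/572, 57/286)
j=6 picked index 7: u0 ∈ [-37/572, 31/286)
j=7 picked index 8: u0 ∈ [5/286, 87/572)
j=8 picked index 9: u0 ∈ [35/572, 79/572)
j=9 picked index 10: u0 ∈ [27/572, 2/11)
j=10 picked index 10: u0 ∈ [-25/572, 1/11)
intersection: [9/143, 1/11)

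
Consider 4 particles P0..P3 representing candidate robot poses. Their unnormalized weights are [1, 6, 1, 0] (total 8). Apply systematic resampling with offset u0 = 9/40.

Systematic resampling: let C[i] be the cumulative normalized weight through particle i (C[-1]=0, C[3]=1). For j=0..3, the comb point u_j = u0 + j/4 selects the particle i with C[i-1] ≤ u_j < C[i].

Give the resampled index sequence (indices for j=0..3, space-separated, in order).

C = [1/8, 7/8, 1, 1]
j=0: u_0=9/40 ∈ [1/8, 7/8) → index 1
j=1: u_1=19/40 ∈ [1/8, 7/8) → index 1
j=2: u_2=29/40 ∈ [1/8, 7/8) → index 1
j=3: u_3=39/40 ∈ [7/8, 1) → index 2

1 1 1 2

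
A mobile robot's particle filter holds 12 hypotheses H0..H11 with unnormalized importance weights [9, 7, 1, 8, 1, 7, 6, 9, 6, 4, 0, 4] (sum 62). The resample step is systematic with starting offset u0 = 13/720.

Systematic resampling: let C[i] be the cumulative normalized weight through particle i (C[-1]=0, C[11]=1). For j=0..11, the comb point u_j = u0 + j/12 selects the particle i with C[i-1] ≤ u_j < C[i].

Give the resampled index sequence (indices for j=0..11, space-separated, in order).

0 0 1 2 3 5 5 6 7 7 8 9

C = [9/62, 8/31, 17/62, 25/62, 13/31, 33/62, 39/62, 24/31, 27/31, 29/31, 29/31, 1]
j=0: u_0=13/720 ∈ [0, 9/62) → index 0
j=1: u_1=73/720 ∈ [0, 9/62) → index 0
j=2: u_2=133/720 ∈ [9/62, 8/31) → index 1
j=3: u_3=193/720 ∈ [8/31, 17/62) → index 2
j=4: u_4=253/720 ∈ [17/62, 25/62) → index 3
j=5: u_5=313/720 ∈ [13/31, 33/62) → index 5
j=6: u_6=373/720 ∈ [13/31, 33/62) → index 5
j=7: u_7=433/720 ∈ [33/62, 39/62) → index 6
j=8: u_8=493/720 ∈ [39/62, 24/31) → index 7
j=9: u_9=553/720 ∈ [39/62, 24/31) → index 7
j=10: u_10=613/720 ∈ [24/31, 27/31) → index 8
j=11: u_11=673/720 ∈ [27/31, 29/31) → index 9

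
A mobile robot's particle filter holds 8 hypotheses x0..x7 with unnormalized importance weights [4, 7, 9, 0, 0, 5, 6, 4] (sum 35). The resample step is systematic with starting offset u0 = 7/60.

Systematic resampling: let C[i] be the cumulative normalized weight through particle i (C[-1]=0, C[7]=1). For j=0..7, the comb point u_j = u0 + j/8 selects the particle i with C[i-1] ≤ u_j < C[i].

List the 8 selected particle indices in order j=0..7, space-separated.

C = [4/35, 11/35, 4/7, 4/7, 4/7, 5/7, 31/35, 1]
j=0: u_0=7/60 ∈ [4/35, 11/35) → index 1
j=1: u_1=29/120 ∈ [4/35, 11/35) → index 1
j=2: u_2=11/30 ∈ [11/35, 4/7) → index 2
j=3: u_3=59/120 ∈ [11/35, 4/7) → index 2
j=4: u_4=37/60 ∈ [4/7, 5/7) → index 5
j=5: u_5=89/120 ∈ [5/7, 31/35) → index 6
j=6: u_6=13/15 ∈ [5/7, 31/35) → index 6
j=7: u_7=119/120 ∈ [31/35, 1) → index 7

1 1 2 2 5 6 6 7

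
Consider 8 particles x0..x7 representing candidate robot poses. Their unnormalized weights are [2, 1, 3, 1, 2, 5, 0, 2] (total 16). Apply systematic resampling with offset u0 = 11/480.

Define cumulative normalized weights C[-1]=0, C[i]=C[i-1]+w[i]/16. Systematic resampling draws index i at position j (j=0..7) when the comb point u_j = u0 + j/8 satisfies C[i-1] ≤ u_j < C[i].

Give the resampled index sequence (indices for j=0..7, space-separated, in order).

0 1 2 3 4 5 5 7

C = [1/8, 3/16, 3/8, 7/16, 9/16, 7/8, 7/8, 1]
j=0: u_0=11/480 ∈ [0, 1/8) → index 0
j=1: u_1=71/480 ∈ [1/8, 3/16) → index 1
j=2: u_2=131/480 ∈ [3/16, 3/8) → index 2
j=3: u_3=191/480 ∈ [3/8, 7/16) → index 3
j=4: u_4=251/480 ∈ [7/16, 9/16) → index 4
j=5: u_5=311/480 ∈ [9/16, 7/8) → index 5
j=6: u_6=371/480 ∈ [9/16, 7/8) → index 5
j=7: u_7=431/480 ∈ [7/8, 1) → index 7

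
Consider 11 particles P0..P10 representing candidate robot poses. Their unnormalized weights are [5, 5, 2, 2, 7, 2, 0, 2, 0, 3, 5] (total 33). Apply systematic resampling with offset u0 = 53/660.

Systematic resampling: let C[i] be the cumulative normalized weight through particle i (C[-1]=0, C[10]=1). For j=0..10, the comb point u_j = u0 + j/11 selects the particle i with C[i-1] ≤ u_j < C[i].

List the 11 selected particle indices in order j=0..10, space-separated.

0 1 1 2 4 4 4 7 9 10 10

C = [5/33, 10/33, 4/11, 14/33, 7/11, 23/33, 23/33, 25/33, 25/33, 28/33, 1]
j=0: u_0=53/660 ∈ [0, 5/33) → index 0
j=1: u_1=113/660 ∈ [5/33, 10/33) → index 1
j=2: u_2=173/660 ∈ [5/33, 10/33) → index 1
j=3: u_3=233/660 ∈ [10/33, 4/11) → index 2
j=4: u_4=293/660 ∈ [14/33, 7/11) → index 4
j=5: u_5=353/660 ∈ [14/33, 7/11) → index 4
j=6: u_6=413/660 ∈ [14/33, 7/11) → index 4
j=7: u_7=43/60 ∈ [23/33, 25/33) → index 7
j=8: u_8=533/660 ∈ [25/33, 28/33) → index 9
j=9: u_9=593/660 ∈ [28/33, 1) → index 10
j=10: u_10=653/660 ∈ [28/33, 1) → index 10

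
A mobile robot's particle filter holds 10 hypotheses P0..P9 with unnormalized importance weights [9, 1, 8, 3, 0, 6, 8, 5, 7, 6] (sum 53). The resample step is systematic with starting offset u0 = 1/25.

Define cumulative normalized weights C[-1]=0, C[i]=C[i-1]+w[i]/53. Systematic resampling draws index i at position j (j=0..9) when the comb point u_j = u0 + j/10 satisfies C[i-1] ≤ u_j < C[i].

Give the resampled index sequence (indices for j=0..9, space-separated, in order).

0 0 2 3 5 6 6 7 8 9

C = [9/53, 10/53, 18/53, 21/53, 21/53, 27/53, 35/53, 40/53, 47/53, 1]
j=0: u_0=1/25 ∈ [0, 9/53) → index 0
j=1: u_1=7/50 ∈ [0, 9/53) → index 0
j=2: u_2=6/25 ∈ [10/53, 18/53) → index 2
j=3: u_3=17/50 ∈ [18/53, 21/53) → index 3
j=4: u_4=11/25 ∈ [21/53, 27/53) → index 5
j=5: u_5=27/50 ∈ [27/53, 35/53) → index 6
j=6: u_6=16/25 ∈ [27/53, 35/53) → index 6
j=7: u_7=37/50 ∈ [35/53, 40/53) → index 7
j=8: u_8=21/25 ∈ [40/53, 47/53) → index 8
j=9: u_9=47/50 ∈ [47/53, 1) → index 9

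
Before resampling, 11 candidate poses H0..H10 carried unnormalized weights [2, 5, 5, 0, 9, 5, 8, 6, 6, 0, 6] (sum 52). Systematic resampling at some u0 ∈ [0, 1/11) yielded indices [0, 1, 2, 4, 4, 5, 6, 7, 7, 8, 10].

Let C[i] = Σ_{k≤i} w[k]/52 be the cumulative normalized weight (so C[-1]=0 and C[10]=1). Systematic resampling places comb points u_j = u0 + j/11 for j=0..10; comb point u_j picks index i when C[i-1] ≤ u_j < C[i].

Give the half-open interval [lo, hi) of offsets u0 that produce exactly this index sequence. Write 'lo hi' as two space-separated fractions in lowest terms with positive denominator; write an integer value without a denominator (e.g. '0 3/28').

5/286 1/26

C = [1/26, 7/52, 3/13, 3/13, 21/52, 1/2, 17/26, 10/13, 23/26, 23/26, 1]
j=0 picked index 0: u0 ∈ [0, 1/26)
j=1 picked index 1: u0 ∈ [-15/286, 25/572)
j=2 picked index 2: u0 ∈ [-27/572, 7/143)
j=3 picked index 4: u0 ∈ [-6/143, 75/572)
j=4 picked index 4: u0 ∈ [-19/143, 23/572)
j=5 picked index 5: u0 ∈ [-29/572, 1/22)
j=6 picked index 6: u0 ∈ [-1/22, 31/286)
j=7 picked index 7: u0 ∈ [5/286, 19/143)
j=8 picked index 7: u0 ∈ [-21/286, 6/143)
j=9 picked index 8: u0 ∈ [-7/143, 19/286)
j=10 picked index 10: u0 ∈ [-7/286, 1/11)
intersection: [5/286, 1/26)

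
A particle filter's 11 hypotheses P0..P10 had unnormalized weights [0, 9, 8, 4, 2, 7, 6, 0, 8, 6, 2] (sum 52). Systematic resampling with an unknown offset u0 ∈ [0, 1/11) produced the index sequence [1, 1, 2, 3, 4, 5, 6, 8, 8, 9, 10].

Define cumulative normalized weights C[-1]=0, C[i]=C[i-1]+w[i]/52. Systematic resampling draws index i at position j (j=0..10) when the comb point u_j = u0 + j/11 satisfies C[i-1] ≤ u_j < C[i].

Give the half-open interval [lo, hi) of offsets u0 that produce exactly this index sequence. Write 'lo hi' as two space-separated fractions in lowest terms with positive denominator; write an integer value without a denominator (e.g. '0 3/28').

8/143 45/572

C = [0, 9/52, 17/52, 21/52, 23/52, 15/26, 9/13, 9/13, 11/13, 25/26, 1]
j=0 picked index 1: u0 ∈ [0, 9/52)
j=1 picked index 1: u0 ∈ [-1/11, 47/572)
j=2 picked index 2: u0 ∈ [-5/572, 83/572)
j=3 picked index 3: u0 ∈ [31/572, 75/572)
j=4 picked index 4: u0 ∈ [23/572, 45/572)
j=5 picked index 5: u0 ∈ [-7/572, 35/286)
j=6 picked index 6: u0 ∈ [9/286, 21/143)
j=7 picked index 8: u0 ∈ [8/143, 30/143)
j=8 picked index 8: u0 ∈ [-5/143, 17/143)
j=9 picked index 9: u0 ∈ [4/143, 41/286)
j=10 picked index 10: u0 ∈ [15/286, 1/11)
intersection: [8/143, 45/572)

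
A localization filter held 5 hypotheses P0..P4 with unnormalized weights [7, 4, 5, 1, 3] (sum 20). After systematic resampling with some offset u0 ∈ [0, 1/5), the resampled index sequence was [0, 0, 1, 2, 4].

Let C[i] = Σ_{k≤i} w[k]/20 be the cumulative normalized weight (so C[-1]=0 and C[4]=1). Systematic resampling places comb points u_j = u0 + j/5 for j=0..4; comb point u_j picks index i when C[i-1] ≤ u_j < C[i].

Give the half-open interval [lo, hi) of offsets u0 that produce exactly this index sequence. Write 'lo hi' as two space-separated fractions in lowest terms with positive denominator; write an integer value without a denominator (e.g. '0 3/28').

C = [7/20, 11/20, 4/5, 17/20, 1]
j=0 picked index 0: u0 ∈ [0, 7/20)
j=1 picked index 0: u0 ∈ [-1/5, 3/20)
j=2 picked index 1: u0 ∈ [-1/20, 3/20)
j=3 picked index 2: u0 ∈ [-1/20, 1/5)
j=4 picked index 4: u0 ∈ [1/20, 1/5)
intersection: [1/20, 3/20)

1/20 3/20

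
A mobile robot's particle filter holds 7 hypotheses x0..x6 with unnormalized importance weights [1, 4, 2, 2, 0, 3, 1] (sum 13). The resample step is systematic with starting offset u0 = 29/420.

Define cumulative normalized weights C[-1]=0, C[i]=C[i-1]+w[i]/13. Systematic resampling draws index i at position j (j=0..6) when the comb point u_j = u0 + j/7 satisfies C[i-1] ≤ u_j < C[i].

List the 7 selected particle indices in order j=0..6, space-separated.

C = [1/13, 5/13, 7/13, 9/13, 9/13, 12/13, 1]
j=0: u_0=29/420 ∈ [0, 1/13) → index 0
j=1: u_1=89/420 ∈ [1/13, 5/13) → index 1
j=2: u_2=149/420 ∈ [1/13, 5/13) → index 1
j=3: u_3=209/420 ∈ [5/13, 7/13) → index 2
j=4: u_4=269/420 ∈ [7/13, 9/13) → index 3
j=5: u_5=47/60 ∈ [9/13, 12/13) → index 5
j=6: u_6=389/420 ∈ [12/13, 1) → index 6

0 1 1 2 3 5 6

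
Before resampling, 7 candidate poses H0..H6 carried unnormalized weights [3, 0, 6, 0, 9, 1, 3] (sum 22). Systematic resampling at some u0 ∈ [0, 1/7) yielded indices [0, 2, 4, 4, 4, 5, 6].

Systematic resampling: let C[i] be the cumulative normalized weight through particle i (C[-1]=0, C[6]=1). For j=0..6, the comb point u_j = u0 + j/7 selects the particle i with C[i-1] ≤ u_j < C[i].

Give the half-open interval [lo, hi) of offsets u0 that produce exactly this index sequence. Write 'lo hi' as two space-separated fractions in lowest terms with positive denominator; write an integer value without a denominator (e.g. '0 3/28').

19/154 3/22

C = [3/22, 3/22, 9/22, 9/22, 9/11, 19/22, 1]
j=0 picked index 0: u0 ∈ [0, 3/22)
j=1 picked index 2: u0 ∈ [-1/154, 41/154)
j=2 picked index 4: u0 ∈ [19/154, 41/77)
j=3 picked index 4: u0 ∈ [-3/154, 30/77)
j=4 picked index 4: u0 ∈ [-25/154, 19/77)
j=5 picked index 5: u0 ∈ [8/77, 23/154)
j=6 picked index 6: u0 ∈ [1/154, 1/7)
intersection: [19/154, 3/22)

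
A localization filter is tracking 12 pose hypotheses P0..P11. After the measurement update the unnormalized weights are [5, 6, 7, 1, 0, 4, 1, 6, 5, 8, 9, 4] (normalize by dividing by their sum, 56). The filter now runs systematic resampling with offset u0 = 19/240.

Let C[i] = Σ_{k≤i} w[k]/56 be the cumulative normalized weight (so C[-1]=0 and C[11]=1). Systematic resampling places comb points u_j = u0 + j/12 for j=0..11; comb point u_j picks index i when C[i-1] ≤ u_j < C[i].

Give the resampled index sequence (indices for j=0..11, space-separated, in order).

0 1 2 3 6 7 8 9 9 10 10 11

C = [5/56, 11/56, 9/28, 19/56, 19/56, 23/56, 3/7, 15/28, 5/8, 43/56, 13/14, 1]
j=0: u_0=19/240 ∈ [0, 5/56) → index 0
j=1: u_1=13/80 ∈ [5/56, 11/56) → index 1
j=2: u_2=59/240 ∈ [11/56, 9/28) → index 2
j=3: u_3=79/240 ∈ [9/28, 19/56) → index 3
j=4: u_4=33/80 ∈ [23/56, 3/7) → index 6
j=5: u_5=119/240 ∈ [3/7, 15/28) → index 7
j=6: u_6=139/240 ∈ [15/28, 5/8) → index 8
j=7: u_7=53/80 ∈ [5/8, 43/56) → index 9
j=8: u_8=179/240 ∈ [5/8, 43/56) → index 9
j=9: u_9=199/240 ∈ [43/56, 13/14) → index 10
j=10: u_10=73/80 ∈ [43/56, 13/14) → index 10
j=11: u_11=239/240 ∈ [13/14, 1) → index 11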